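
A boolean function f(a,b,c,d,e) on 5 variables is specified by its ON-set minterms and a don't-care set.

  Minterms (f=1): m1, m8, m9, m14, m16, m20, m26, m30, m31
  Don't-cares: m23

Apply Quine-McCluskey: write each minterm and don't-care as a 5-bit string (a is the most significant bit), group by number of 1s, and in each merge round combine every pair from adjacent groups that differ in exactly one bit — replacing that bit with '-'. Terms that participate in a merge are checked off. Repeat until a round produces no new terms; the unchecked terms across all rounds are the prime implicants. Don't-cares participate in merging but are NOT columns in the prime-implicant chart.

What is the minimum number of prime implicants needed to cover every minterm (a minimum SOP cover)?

6

size-2^0 implicants → 00001(✓)  01000(✓)  01001(✓)  01110(✓)  10000(✓)  10100(✓)  10111(✓)  11010(✓)  11110(✓)  11111(✓)
size-2^1 implicants → -1110  0-001  0100-  1-111  10-00  11-10  1111-
Unchecked terms (primes): -1110, 0-001, 0100-, 1-111, 10-00, 11-10, 1111-
Minterm coverage:
  m1 ⊆ 0-001 [E]
  m8 ⊆ 0100- [E]
  m9 ⊆ 0-001,0100-
  m14 ⊆ -1110 [E]
  m16 ⊆ 10-00 [E]
  m20 ⊆ 10-00 [E]
  m26 ⊆ 11-10 [E]
  m30 ⊆ -1110,11-10,1111-
  m31 ⊆ 1-111,1111-
E = {-1110, 0-001, 0100-, 10-00, 11-10}
Petrick residual → 1-111
Cover = bcde' + a'c'd'e + a'bc'd' + acde + ab'd'e' + abde'  |cover|=6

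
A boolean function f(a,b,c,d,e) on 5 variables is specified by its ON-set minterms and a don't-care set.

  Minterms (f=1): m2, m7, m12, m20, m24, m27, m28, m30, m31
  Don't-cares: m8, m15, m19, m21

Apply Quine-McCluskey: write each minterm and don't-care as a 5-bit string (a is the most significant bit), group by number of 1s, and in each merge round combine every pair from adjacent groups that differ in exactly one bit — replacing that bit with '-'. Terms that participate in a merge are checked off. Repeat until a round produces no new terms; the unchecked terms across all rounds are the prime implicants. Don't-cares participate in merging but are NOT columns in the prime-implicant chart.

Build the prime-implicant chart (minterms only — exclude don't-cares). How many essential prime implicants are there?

[col 0] 00010, 00111*, 01000*, 01100*, 01111*, 10011*, 10100*, 10101*, 11000*, 11011*, 11100*, 11110*, 11111*
[col 1] -1000*, -1100*, -1111, 0-111, 01-00*, 1-011, 1-100, 1010-, 11-00*, 11-11, 111-0, 1111-
[col 2] -1-00
Prime implicants: -1-00, -1111, 0-111, 00010, 1-011, 1-100, 1010-, 11-11, 111-0, 1111-
PI chart (minterm → PIs covering it):
  2 | 00010  (sole → essential)
  7 | 0-111  (sole → essential)
  12 | -1-00  (sole → essential)
  20 | 1-100,1010-
  24 | -1-00  (sole → essential)
  27 | 1-011,11-11
  28 | -1-00,1-100,111-0
  30 | 111-0,1111-
  31 | -1111,11-11,1111-
Essential prime implicants: -1-00, 0-111, 00010

3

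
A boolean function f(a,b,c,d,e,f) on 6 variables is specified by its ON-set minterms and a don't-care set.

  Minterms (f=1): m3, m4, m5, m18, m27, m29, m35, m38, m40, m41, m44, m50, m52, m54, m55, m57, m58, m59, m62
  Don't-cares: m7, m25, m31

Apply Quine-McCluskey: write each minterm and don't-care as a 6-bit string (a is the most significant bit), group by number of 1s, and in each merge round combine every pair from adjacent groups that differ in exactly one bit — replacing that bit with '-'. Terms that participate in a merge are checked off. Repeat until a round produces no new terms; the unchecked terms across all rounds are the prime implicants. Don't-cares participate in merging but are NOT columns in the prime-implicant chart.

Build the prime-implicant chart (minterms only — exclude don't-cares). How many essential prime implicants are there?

[col 0] 000011*, 000100*, 000101*, 000111*, 010010*, 011001*, 011011*, 011101*, 011111*, 100011*, 100110*, 101000*, 101001*, 101100*, 110010*, 110100*, 110110*, 110111*, 111001*, 111010*, 111011*, 111110*
[col 1] -00011, -10010, -11001*, -11011*, 000-11, 0001-1, 00010-, 011-01*, 011-11*, 0110-1*, 0111-1*, 1-0110, 1-1001, 101-00, 10100-, 11-010*, 11-110*, 110-10*, 1101-0, 11011-, 111-10*, 1110-1*, 11101-
[col 2] -110-1, 011--1, 11--10
Prime implicants: -00011, -10010, -110-1, 000-11, 0001-1, 00010-, 011--1, 1-0110, 1-1001, 101-00, 10100-, 11--10, 1101-0, 11011-, 11101-
PI chart (minterm → PIs covering it):
  3 | -00011,000-11
  4 | 00010-  (sole → essential)
  5 | 0001-1,00010-
  18 | -10010  (sole → essential)
  27 | -110-1,011--1
  29 | 011--1  (sole → essential)
  35 | -00011  (sole → essential)
  38 | 1-0110  (sole → essential)
  40 | 101-00,10100-
  41 | 1-1001,10100-
  44 | 101-00  (sole → essential)
  50 | -10010,11--10
  52 | 1101-0  (sole → essential)
  54 | 1-0110,11--10,1101-0,11011-
  55 | 11011-  (sole → essential)
  57 | -110-1,1-1001
  58 | 11--10,11101-
  59 | -110-1,11101-
  62 | 11--10  (sole → essential)
Essential prime implicants: -00011, -10010, 00010-, 011--1, 1-0110, 101-00, 11--10, 1101-0, 11011-

9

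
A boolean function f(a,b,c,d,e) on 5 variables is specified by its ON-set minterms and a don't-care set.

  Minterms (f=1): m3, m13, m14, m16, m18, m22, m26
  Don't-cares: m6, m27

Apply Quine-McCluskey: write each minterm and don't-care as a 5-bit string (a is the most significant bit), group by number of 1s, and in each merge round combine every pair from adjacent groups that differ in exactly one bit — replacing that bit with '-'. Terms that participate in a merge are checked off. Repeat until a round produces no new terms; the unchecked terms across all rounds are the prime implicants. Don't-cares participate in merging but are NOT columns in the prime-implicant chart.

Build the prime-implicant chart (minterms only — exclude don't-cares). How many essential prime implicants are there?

4

size-2^0 implicants → 00011  00110(✓)  01101  01110(✓)  10000(✓)  10010(✓)  10110(✓)  11010(✓)  11011(✓)
size-2^1 implicants → -0110  0-110  1-010  10-10  100-0  1101-
Unchecked terms (primes): -0110, 0-110, 00011, 01101, 1-010, 10-10, 100-0, 1101-
Minterm coverage:
  m3 ⊆ 00011 [E]
  m13 ⊆ 01101 [E]
  m14 ⊆ 0-110 [E]
  m16 ⊆ 100-0 [E]
  m18 ⊆ 1-010,10-10,100-0
  m22 ⊆ -0110,10-10
  m26 ⊆ 1-010,1101-
E = {0-110, 00011, 01101, 100-0}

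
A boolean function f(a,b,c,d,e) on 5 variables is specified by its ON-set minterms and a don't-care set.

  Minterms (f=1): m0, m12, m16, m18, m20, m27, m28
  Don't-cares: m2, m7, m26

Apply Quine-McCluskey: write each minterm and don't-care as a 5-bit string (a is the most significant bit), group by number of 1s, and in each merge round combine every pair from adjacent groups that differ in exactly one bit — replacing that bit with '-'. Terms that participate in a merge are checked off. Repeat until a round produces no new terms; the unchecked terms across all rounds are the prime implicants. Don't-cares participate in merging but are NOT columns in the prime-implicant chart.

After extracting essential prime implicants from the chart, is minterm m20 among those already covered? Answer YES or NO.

NO

Round 0: 00000✓ 00010✓ 00111 01100✓ 10000✓ 10010✓ 10100✓ 11010✓ 11011✓ 11100✓
Round 1: -0000✓ -0010✓ -1100 000-0✓ 1-010 1-100 10-00 100-0✓ 1101-
Round 2: -00-0
PIs = {-00-0, -1100, 00111, 1-010, 1-100, 10-00, 1101-}
Coverage chart:
  m0: -00-0 ←essential
  m12: -1100 ←essential
  m16: -00-0,10-00
  m18: -00-0,1-010
  m20: 1-100,10-00
  m27: 1101- ←essential
  m28: -1100,1-100
Essential: -00-0, -1100, 1101-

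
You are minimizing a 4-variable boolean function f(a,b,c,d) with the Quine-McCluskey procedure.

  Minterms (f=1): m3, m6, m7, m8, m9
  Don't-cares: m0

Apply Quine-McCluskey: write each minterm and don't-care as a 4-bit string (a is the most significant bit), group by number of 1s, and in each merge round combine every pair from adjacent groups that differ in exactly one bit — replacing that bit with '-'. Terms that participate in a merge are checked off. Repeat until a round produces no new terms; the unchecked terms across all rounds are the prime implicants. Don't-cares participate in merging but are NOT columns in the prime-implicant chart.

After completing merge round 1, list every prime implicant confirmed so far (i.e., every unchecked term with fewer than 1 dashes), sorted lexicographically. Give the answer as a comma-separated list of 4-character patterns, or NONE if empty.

size-2^0 implicants → 0000(✓)  0011(✓)  0110(✓)  0111(✓)  1000(✓)  1001(✓)
size-2^1 implicants → -000  0-11  011-  100-
Unchecked terms (primes): -000, 0-11, 011-, 100-

NONE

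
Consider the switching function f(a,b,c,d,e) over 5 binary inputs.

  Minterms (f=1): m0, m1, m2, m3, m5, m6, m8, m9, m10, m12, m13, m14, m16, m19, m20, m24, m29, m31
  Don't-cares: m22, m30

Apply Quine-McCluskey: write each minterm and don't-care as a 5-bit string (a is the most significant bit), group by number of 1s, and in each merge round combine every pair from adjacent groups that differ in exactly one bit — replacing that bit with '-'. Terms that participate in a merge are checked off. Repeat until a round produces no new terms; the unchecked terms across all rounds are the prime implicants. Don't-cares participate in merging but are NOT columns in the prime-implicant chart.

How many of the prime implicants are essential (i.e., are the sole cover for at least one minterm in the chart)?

Round 0: 00000✓ 00001✓ 00010✓ 00011✓ 00101✓ 00110✓ 01000✓ 01001✓ 01010✓ 01100✓ 01101✓ 01110✓ 10000✓ 10011✓ 10100✓ 10110✓ 11000✓ 11101✓ 11110✓ 11111✓
Round 1: -0000✓ -0011 -0110✓ -1000✓ -1101 -1110✓ 0-000✓ 0-001✓ 0-010✓ 0-101✓ 0-110✓ 00-01✓ 00-10✓ 000-0✓ 000-1✓ 0000-✓ 0001-✓ 01-00✓ 01-01✓ 01-10✓ 010-0✓ 0100-✓ 011-0✓ 0110-✓ 1-000✓ 1-110✓ 10-00 101-0 111-1 1111-
Round 2: --000 --110 0--01 0--10 0-0-0 0-00- 000-- 01--0 01-0-
PIs = {--000, --110, -0011, -1101, 0--01, 0--10, 0-0-0, 0-00-, 000--, 01--0, 01-0-, 10-00, 101-0, 111-1, 1111-}
Coverage chart:
  m0: --000,0-0-0,0-00-,000--
  m1: 0--01,0-00-,000--
  m2: 0--10,0-0-0,000--
  m3: -0011,000--
  m5: 0--01 ←essential
  m6: --110,0--10
  m8: --000,0-0-0,0-00-,01--0,01-0-
  m9: 0--01,0-00-,01-0-
  m10: 0--10,0-0-0,01--0
  m12: 01--0,01-0-
  m13: -1101,0--01,01-0-
  m14: --110,0--10,01--0
  m16: --000,10-00
  m19: -0011 ←essential
  m20: 10-00,101-0
  m24: --000 ←essential
  m29: -1101,111-1
  m31: 111-1,1111-
Essential: --000, -0011, 0--01

3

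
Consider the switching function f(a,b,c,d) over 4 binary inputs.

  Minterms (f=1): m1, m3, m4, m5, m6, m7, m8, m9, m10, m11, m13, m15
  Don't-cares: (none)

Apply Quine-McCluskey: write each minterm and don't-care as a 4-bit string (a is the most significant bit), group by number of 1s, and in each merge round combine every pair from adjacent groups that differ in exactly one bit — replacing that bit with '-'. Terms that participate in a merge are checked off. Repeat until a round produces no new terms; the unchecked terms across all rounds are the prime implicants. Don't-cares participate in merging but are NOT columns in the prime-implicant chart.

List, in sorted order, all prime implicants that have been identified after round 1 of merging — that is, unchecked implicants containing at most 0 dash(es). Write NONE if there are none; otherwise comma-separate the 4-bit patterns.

[col 0] 0001*, 0011*, 0100*, 0101*, 0110*, 0111*, 1000*, 1001*, 1010*, 1011*, 1101*, 1111*
[col 1] -001*, -011*, -101*, -111*, 0-01*, 0-11*, 00-1*, 01-0*, 01-1*, 010-*, 011-*, 1-01*, 1-11*, 10-0*, 10-1*, 100-*, 101-*, 11-1*
[col 2] --01*, --11*, -0-1*, -1-1*, 0--1*, 01--, 1--1*, 10--
[col 3] ---1
Prime implicants: ---1, 01--, 10--

NONE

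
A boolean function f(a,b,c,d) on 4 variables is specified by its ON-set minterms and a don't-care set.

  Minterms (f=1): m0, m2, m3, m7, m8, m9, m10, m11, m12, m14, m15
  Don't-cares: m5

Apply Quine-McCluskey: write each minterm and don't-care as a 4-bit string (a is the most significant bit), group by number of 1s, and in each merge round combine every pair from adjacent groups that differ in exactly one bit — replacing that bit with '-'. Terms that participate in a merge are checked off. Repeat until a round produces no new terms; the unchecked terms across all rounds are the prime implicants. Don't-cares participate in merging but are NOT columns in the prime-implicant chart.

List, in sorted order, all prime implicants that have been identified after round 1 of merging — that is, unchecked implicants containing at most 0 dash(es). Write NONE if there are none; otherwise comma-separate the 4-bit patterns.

NONE

size-2^0 implicants → 0000(✓)  0010(✓)  0011(✓)  0101(✓)  0111(✓)  1000(✓)  1001(✓)  1010(✓)  1011(✓)  1100(✓)  1110(✓)  1111(✓)
size-2^1 implicants → -000(✓)  -010(✓)  -011(✓)  -111(✓)  0-11(✓)  00-0(✓)  001-(✓)  01-1  1-00(✓)  1-10(✓)  1-11(✓)  10-0(✓)  10-1(✓)  100-(✓)  101-(✓)  11-0(✓)  111-(✓)
size-2^2 implicants → --11  -0-0  -01-  1--0  1-1-  10--
Unchecked terms (primes): --11, -0-0, -01-, 01-1, 1--0, 1-1-, 10--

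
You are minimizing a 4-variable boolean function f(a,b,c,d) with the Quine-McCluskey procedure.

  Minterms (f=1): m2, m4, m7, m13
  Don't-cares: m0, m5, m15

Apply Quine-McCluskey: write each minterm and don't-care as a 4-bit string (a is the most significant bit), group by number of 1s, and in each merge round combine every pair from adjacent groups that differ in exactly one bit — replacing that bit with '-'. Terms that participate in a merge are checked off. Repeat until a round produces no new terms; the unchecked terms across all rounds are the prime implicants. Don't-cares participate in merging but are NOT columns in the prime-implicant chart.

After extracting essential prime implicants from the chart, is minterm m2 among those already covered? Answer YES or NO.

size-2^0 implicants → 0000(✓)  0010(✓)  0100(✓)  0101(✓)  0111(✓)  1101(✓)  1111(✓)
size-2^1 implicants → -101(✓)  -111(✓)  0-00  00-0  01-1(✓)  010-  11-1(✓)
size-2^2 implicants → -1-1
Unchecked terms (primes): -1-1, 0-00, 00-0, 010-
Minterm coverage:
  m2 ⊆ 00-0 [E]
  m4 ⊆ 0-00,010-
  m7 ⊆ -1-1 [E]
  m13 ⊆ -1-1 [E]
E = {-1-1, 00-0}

YES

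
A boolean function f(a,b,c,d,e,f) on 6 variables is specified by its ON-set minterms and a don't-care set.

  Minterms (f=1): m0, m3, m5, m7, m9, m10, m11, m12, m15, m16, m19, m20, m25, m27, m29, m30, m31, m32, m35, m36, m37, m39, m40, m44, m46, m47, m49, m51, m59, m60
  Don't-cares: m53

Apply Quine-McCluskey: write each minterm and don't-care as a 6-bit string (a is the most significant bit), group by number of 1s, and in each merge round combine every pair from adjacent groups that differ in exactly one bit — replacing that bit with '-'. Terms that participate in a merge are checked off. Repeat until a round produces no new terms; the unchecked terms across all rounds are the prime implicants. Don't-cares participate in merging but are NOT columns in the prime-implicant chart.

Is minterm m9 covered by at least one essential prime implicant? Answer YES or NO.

[col 0] 000000*, 000011*, 000101*, 000111*, 001001*, 001010*, 001011*, 001100*, 001111*, 010000*, 010011*, 010100*, 011001*, 011011*, 011101*, 011110*, 011111*, 100000*, 100011*, 100100*, 100101*, 100111*, 101000*, 101100*, 101110*, 101111*, 110001*, 110011*, 110101*, 111011*, 111100*
[col 1] -00000, -00011*, -00101*, -00111*, -01100, -01111*, -10011*, -11011*, 0-0000, 0-0011*, 0-1001*, 0-1011*, 0-1111*, 00-011*, 00-111*, 000-11*, 0001-1*, 001-11*, 0010-1*, 00101-, 01-011*, 010-00, 011-01*, 011-11*, 0110-1*, 0111-1*, 01111-, 1-0011*, 1-0101, 1-1100, 10-000*, 10-100*, 10-111*, 100-00*, 100-11*, 1001-1*, 10010-, 101-00*, 1011-0, 10111-, 11-011*, 110-01, 1100-1
[col 2] --0011, -0-111, -00-11, -001-1, -1-011, 0--011, 0-1-11, 0-10-1, 00--11, 011--1, 10--00
Prime implicants: --0011, -0-111, -00-11, -00000, -001-1, -01100, -1-011, 0--011, 0-0000, 0-1-11, 0-10-1, 00--11, 00101-, 010-00, 011--1, 01111-, 1-0101, 1-1100, 10--00, 10010-, 1011-0, 10111-, 110-01, 1100-1
PI chart (minterm → PIs covering it):
  0 | -00000,0-0000
  3 | --0011,-00-11,0--011,00--11
  5 | -001-1  (sole → essential)
  7 | -0-111,-00-11,-001-1,00--11
  9 | 0-10-1  (sole → essential)
  10 | 00101-  (sole → essential)
  11 | 0--011,0-1-11,0-10-1,00--11,00101-
  12 | -01100  (sole → essential)
  15 | -0-111,0-1-11,00--11
  16 | 0-0000,010-00
  19 | --0011,-1-011,0--011
  20 | 010-00  (sole → essential)
  25 | 0-10-1,011--1
  27 | -1-011,0--011,0-1-11,0-10-1,011--1
  29 | 011--1  (sole → essential)
  30 | 01111-  (sole → essential)
  31 | 0-1-11,011--1,01111-
  32 | -00000,10--00
  35 | --0011,-00-11
  36 | 10--00,10010-
  37 | -001-1,1-0101,10010-
  39 | -0-111,-00-11,-001-1
  40 | 10--00  (sole → essential)
  44 | -01100,1-1100,10--00,1011-0
  46 | 1011-0,10111-
  47 | -0-111,10111-
  49 | 110-01,1100-1
  51 | --0011,-1-011,1100-1
  59 | -1-011  (sole → essential)
  60 | 1-1100  (sole → essential)
Essential prime implicants: -001-1, -01100, -1-011, 0-10-1, 00101-, 010-00, 011--1, 01111-, 1-1100, 10--00

YES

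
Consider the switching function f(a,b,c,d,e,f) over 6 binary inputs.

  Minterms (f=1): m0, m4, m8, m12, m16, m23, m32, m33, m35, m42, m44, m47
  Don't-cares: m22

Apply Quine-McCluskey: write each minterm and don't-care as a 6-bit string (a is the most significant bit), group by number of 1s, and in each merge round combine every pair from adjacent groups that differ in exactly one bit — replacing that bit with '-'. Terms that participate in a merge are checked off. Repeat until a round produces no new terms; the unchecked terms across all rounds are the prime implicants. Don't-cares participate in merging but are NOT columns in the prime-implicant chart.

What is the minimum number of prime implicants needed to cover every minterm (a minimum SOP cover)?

8

[col 0] 000000*, 000100*, 001000*, 001100*, 010000*, 010110*, 010111*, 100000*, 100001*, 100011*, 101010, 101100*, 101111
[col 1] -00000, -01100, 0-0000, 00-000*, 00-100*, 000-00*, 001-00*, 01011-, 1000-1, 10000-
[col 2] 00--00
Prime implicants: -00000, -01100, 0-0000, 00--00, 01011-, 1000-1, 10000-, 101010, 101111
PI chart (minterm → PIs covering it):
  0 | -00000,0-0000,00--00
  4 | 00--00  (sole → essential)
  8 | 00--00  (sole → essential)
  12 | -01100,00--00
  16 | 0-0000  (sole → essential)
  23 | 01011-  (sole → essential)
  32 | -00000,10000-
  33 | 1000-1,10000-
  35 | 1000-1  (sole → essential)
  42 | 101010  (sole → essential)
  44 | -01100  (sole → essential)
  47 | 101111  (sole → essential)
Essential prime implicants: -01100, 0-0000, 00--00, 01011-, 1000-1, 101010, 101111
Petrick residual → -00000
Minimum SOP uses 8 PIs: b'c'd'e'f' + b'cde'f' + a'c'd'e'f' + a'b'e'f' + a'bc'de + ab'c'd'f + ab'cd'ef' + ab'cdef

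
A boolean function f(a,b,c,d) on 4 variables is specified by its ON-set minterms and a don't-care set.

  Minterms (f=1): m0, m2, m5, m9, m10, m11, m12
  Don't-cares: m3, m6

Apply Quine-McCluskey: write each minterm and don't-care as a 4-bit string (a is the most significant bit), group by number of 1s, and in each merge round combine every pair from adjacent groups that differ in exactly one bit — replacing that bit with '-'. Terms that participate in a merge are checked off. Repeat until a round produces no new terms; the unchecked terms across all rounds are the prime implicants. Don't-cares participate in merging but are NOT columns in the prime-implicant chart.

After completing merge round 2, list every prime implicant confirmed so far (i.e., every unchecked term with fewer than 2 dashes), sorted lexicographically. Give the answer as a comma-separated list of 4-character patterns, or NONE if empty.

0-10, 00-0, 0101, 10-1, 1100

Round 0: 0000✓ 0010✓ 0011✓ 0101 0110✓ 1001✓ 1010✓ 1011✓ 1100
Round 1: -010✓ -011✓ 0-10 00-0 001-✓ 10-1 101-✓
Round 2: -01-
PIs = {-01-, 0-10, 00-0, 0101, 10-1, 1100}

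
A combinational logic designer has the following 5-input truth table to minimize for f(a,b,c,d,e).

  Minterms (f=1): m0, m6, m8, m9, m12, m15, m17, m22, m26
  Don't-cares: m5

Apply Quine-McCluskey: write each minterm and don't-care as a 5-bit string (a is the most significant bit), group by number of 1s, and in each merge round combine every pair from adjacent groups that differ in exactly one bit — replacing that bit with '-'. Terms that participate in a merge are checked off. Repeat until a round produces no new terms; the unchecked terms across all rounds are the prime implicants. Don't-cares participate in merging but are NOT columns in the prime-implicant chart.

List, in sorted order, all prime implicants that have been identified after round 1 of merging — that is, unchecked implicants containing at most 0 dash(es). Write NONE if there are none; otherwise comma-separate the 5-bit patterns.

00101, 01111, 10001, 11010

Round 0: 00000✓ 00101 00110✓ 01000✓ 01001✓ 01100✓ 01111 10001 10110✓ 11010
Round 1: -0110 0-000 01-00 0100-
PIs = {-0110, 0-000, 00101, 01-00, 0100-, 01111, 10001, 11010}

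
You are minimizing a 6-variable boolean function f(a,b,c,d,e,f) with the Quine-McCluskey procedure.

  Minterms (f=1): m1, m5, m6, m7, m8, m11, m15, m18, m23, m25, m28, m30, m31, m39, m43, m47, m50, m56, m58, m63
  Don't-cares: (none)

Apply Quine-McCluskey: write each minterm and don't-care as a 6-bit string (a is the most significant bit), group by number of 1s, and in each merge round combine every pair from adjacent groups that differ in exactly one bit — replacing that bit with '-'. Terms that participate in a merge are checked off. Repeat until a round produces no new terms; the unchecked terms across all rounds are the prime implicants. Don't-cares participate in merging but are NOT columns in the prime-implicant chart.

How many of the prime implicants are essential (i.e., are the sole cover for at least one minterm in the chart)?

11

[col 0] 000001*, 000101*, 000110*, 000111*, 001000, 001011*, 001111*, 010010*, 010111*, 011001, 011100*, 011110*, 011111*, 100111*, 101011*, 101111*, 110010*, 111000*, 111010*, 111111*
[col 1] -00111*, -01011*, -01111*, -10010, -11111*, 0-0111*, 0-1111*, 00-111*, 000-01, 0001-1, 00011-, 001-11*, 01-111*, 0111-0, 01111-, 1-1111*, 10-111*, 101-11*, 11-010, 1110-0
[col 2] --1111, -0-111, -01-11, 0--111
Prime implicants: --1111, -0-111, -01-11, -10010, 0--111, 000-01, 0001-1, 00011-, 001000, 011001, 0111-0, 01111-, 11-010, 1110-0
PI chart (minterm → PIs covering it):
  1 | 000-01  (sole → essential)
  5 | 000-01,0001-1
  6 | 00011-  (sole → essential)
  7 | -0-111,0--111,0001-1,00011-
  8 | 001000  (sole → essential)
  11 | -01-11  (sole → essential)
  15 | --1111,-0-111,-01-11,0--111
  18 | -10010  (sole → essential)
  23 | 0--111  (sole → essential)
  25 | 011001  (sole → essential)
  28 | 0111-0  (sole → essential)
  30 | 0111-0,01111-
  31 | --1111,0--111,01111-
  39 | -0-111  (sole → essential)
  43 | -01-11  (sole → essential)
  47 | --1111,-0-111,-01-11
  50 | -10010,11-010
  56 | 1110-0  (sole → essential)
  58 | 11-010,1110-0
  63 | --1111  (sole → essential)
Essential prime implicants: --1111, -0-111, -01-11, -10010, 0--111, 000-01, 00011-, 001000, 011001, 0111-0, 1110-0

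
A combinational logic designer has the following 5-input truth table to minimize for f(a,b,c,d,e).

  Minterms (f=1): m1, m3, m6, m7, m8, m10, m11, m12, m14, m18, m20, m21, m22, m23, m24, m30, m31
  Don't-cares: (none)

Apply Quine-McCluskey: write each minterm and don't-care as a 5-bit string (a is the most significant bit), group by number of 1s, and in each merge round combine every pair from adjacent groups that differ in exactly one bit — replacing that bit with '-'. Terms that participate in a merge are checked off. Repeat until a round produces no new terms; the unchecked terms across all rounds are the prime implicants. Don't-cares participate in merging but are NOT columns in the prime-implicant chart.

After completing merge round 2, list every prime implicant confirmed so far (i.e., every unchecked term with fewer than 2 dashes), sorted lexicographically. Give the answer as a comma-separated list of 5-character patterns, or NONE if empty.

Round 0: 00001✓ 00011✓ 00110✓ 00111✓ 01000✓ 01010✓ 01011✓ 01100✓ 01110✓ 10010✓ 10100✓ 10101✓ 10110✓ 10111✓ 11000✓ 11110✓ 11111✓
Round 1: -0110✓ -0111✓ -1000 -1110✓ 0-011 0-110✓ 00-11 000-1 0011-✓ 01-00✓ 01-10✓ 010-0✓ 0101- 011-0✓ 1-110✓ 1-111✓ 10-10 101-0✓ 101-1✓ 1010-✓ 1011-✓ 1111-✓
Round 2: --110 -011- 01--0 1-11- 101--
PIs = {--110, -011-, -1000, 0-011, 00-11, 000-1, 01--0, 0101-, 1-11-, 10-10, 101--}

-1000, 0-011, 00-11, 000-1, 0101-, 10-10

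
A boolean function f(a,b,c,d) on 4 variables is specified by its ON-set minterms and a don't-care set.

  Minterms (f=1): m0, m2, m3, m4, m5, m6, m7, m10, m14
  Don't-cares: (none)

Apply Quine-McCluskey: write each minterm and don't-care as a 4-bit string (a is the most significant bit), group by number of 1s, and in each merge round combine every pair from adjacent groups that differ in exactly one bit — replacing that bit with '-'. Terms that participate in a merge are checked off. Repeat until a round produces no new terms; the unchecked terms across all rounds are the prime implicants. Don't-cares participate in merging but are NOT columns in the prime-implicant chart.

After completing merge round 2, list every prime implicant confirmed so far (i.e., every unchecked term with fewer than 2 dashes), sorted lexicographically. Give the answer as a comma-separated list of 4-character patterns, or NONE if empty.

[col 0] 0000*, 0010*, 0011*, 0100*, 0101*, 0110*, 0111*, 1010*, 1110*
[col 1] -010*, -110*, 0-00*, 0-10*, 0-11*, 00-0*, 001-*, 01-0*, 01-1*, 010-*, 011-*, 1-10*
[col 2] --10, 0--0, 0-1-, 01--
Prime implicants: --10, 0--0, 0-1-, 01--

NONE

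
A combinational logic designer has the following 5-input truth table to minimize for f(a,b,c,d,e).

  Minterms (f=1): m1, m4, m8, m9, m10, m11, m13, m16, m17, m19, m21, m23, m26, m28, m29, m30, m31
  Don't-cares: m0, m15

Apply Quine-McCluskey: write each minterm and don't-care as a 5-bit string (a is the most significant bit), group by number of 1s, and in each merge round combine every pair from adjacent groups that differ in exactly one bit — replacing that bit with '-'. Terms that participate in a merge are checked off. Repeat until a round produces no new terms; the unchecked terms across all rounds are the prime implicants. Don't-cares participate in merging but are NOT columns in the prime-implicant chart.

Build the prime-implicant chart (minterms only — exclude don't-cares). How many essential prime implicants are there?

4

size-2^0 implicants → 00000(✓)  00001(✓)  00100(✓)  01000(✓)  01001(✓)  01010(✓)  01011(✓)  01101(✓)  01111(✓)  10000(✓)  10001(✓)  10011(✓)  10101(✓)  10111(✓)  11010(✓)  11100(✓)  11101(✓)  11110(✓)  11111(✓)
size-2^1 implicants → -0000(✓)  -0001(✓)  -1010  -1101(✓)  -1111(✓)  0-000(✓)  0-001(✓)  00-00  0000-(✓)  01-01(✓)  01-11(✓)  010-0(✓)  010-1(✓)  0100-(✓)  0101-(✓)  011-1(✓)  1-101(✓)  1-111(✓)  10-01(✓)  10-11(✓)  100-1(✓)  1000-(✓)  101-1(✓)  11-10  111-0(✓)  111-1(✓)  1110-(✓)  1111-(✓)
size-2^2 implicants → -000-  -11-1  0-00-  01--1  010--  1-1-1  10--1  111--
Unchecked terms (primes): -000-, -1010, -11-1, 0-00-, 00-00, 01--1, 010--, 1-1-1, 10--1, 11-10, 111--
Minterm coverage:
  m1 ⊆ -000-,0-00-
  m4 ⊆ 00-00 [E]
  m8 ⊆ 0-00-,010--
  m9 ⊆ 0-00-,01--1,010--
  m10 ⊆ -1010,010--
  m11 ⊆ 01--1,010--
  m13 ⊆ -11-1,01--1
  m16 ⊆ -000- [E]
  m17 ⊆ -000-,10--1
  m19 ⊆ 10--1 [E]
  m21 ⊆ 1-1-1,10--1
  m23 ⊆ 1-1-1,10--1
  m26 ⊆ -1010,11-10
  m28 ⊆ 111-- [E]
  m29 ⊆ -11-1,1-1-1,111--
  m30 ⊆ 11-10,111--
  m31 ⊆ -11-1,1-1-1,111--
E = {-000-, 00-00, 10--1, 111--}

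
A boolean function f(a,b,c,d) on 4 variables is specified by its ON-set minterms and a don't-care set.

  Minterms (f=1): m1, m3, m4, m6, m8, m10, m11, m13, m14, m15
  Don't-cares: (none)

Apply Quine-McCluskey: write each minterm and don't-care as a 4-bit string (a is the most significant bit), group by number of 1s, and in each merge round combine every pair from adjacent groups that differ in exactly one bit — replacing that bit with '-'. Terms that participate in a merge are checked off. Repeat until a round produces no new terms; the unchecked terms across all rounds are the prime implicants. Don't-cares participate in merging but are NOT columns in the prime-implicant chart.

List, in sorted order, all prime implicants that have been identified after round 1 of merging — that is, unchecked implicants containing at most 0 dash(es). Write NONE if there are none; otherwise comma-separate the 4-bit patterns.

size-2^0 implicants → 0001(✓)  0011(✓)  0100(✓)  0110(✓)  1000(✓)  1010(✓)  1011(✓)  1101(✓)  1110(✓)  1111(✓)
size-2^1 implicants → -011  -110  00-1  01-0  1-10(✓)  1-11(✓)  10-0  101-(✓)  11-1  111-(✓)
size-2^2 implicants → 1-1-
Unchecked terms (primes): -011, -110, 00-1, 01-0, 1-1-, 10-0, 11-1

NONE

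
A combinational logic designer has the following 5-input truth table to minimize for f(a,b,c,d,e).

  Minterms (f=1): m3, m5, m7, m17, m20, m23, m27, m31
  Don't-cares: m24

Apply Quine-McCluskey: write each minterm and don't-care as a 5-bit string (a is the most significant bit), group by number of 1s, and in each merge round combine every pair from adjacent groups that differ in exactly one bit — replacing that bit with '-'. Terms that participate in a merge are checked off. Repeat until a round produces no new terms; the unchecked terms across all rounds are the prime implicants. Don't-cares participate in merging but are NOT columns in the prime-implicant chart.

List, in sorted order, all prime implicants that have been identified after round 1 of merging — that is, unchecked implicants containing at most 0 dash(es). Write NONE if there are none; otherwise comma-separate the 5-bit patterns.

10001, 10100, 11000

Round 0: 00011✓ 00101✓ 00111✓ 10001 10100 10111✓ 11000 11011✓ 11111✓
Round 1: -0111 00-11 001-1 1-111 11-11
PIs = {-0111, 00-11, 001-1, 1-111, 10001, 10100, 11-11, 11000}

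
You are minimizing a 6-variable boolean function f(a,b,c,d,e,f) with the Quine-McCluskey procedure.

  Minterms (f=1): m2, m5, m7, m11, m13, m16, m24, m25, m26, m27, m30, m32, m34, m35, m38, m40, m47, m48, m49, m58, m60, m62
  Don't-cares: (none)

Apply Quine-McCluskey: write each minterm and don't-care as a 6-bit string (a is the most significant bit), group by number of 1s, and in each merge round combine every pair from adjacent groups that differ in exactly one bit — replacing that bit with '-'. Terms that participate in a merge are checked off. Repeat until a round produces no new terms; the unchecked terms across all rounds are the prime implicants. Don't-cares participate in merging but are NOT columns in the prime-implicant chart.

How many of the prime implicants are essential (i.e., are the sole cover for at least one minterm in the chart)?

size-2^0 implicants → 000010(✓)  000101(✓)  000111(✓)  001011(✓)  001101(✓)  010000(✓)  011000(✓)  011001(✓)  011010(✓)  011011(✓)  011110(✓)  100000(✓)  100010(✓)  100011(✓)  100110(✓)  101000(✓)  101111  110000(✓)  110001(✓)  111010(✓)  111100(✓)  111110(✓)
size-2^1 implicants → -00010  -10000  -11010(✓)  -11110(✓)  0-1011  00-101  0001-1  01-000  011-10(✓)  0110-0(✓)  0110-1(✓)  01100-(✓)  01101-(✓)  1-0000  10-000  100-10  1000-0  10001-  11000-  111-10(✓)  1111-0
size-2^2 implicants → -11-10  0110--
Unchecked terms (primes): -00010, -10000, -11-10, 0-1011, 00-101, 0001-1, 01-000, 0110--, 1-0000, 10-000, 100-10, 1000-0, 10001-, 101111, 11000-, 1111-0
Minterm coverage:
  m2 ⊆ -00010 [E]
  m5 ⊆ 00-101,0001-1
  m7 ⊆ 0001-1 [E]
  m11 ⊆ 0-1011 [E]
  m13 ⊆ 00-101 [E]
  m16 ⊆ -10000,01-000
  m24 ⊆ 01-000,0110--
  m25 ⊆ 0110-- [E]
  m26 ⊆ -11-10,0110--
  m27 ⊆ 0-1011,0110--
  m30 ⊆ -11-10 [E]
  m32 ⊆ 1-0000,10-000,1000-0
  m34 ⊆ -00010,100-10,1000-0,10001-
  m35 ⊆ 10001- [E]
  m38 ⊆ 100-10 [E]
  m40 ⊆ 10-000 [E]
  m47 ⊆ 101111 [E]
  m48 ⊆ -10000,1-0000,11000-
  m49 ⊆ 11000- [E]
  m58 ⊆ -11-10 [E]
  m60 ⊆ 1111-0 [E]
  m62 ⊆ -11-10,1111-0
E = {-00010, -11-10, 0-1011, 00-101, 0001-1, 0110--, 10-000, 100-10, 10001-, 101111, 11000-, 1111-0}

12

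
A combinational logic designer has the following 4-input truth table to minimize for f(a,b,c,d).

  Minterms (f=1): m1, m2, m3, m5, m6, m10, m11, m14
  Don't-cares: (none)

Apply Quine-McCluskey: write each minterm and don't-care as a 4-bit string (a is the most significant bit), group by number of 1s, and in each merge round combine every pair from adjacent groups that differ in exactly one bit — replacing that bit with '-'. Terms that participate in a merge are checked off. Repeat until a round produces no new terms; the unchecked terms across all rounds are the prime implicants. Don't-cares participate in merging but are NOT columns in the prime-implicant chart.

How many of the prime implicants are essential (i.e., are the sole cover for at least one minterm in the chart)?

3

Round 0: 0001✓ 0010✓ 0011✓ 0101✓ 0110✓ 1010✓ 1011✓ 1110✓
Round 1: -010✓ -011✓ -110✓ 0-01 0-10✓ 00-1 001-✓ 1-10✓ 101-✓
Round 2: --10 -01-
PIs = {--10, -01-, 0-01, 00-1}
Coverage chart:
  m1: 0-01,00-1
  m2: --10,-01-
  m3: -01-,00-1
  m5: 0-01 ←essential
  m6: --10 ←essential
  m10: --10,-01-
  m11: -01- ←essential
  m14: --10 ←essential
Essential: --10, -01-, 0-01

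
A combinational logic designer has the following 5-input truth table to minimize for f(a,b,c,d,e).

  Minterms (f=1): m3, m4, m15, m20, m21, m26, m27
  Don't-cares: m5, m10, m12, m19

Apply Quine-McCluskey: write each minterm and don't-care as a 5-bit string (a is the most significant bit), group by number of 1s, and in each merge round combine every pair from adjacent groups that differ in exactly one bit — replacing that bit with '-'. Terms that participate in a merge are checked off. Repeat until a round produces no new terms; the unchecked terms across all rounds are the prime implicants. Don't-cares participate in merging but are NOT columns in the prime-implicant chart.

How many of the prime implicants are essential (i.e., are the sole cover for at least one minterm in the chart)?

3

size-2^0 implicants → 00011(✓)  00100(✓)  00101(✓)  01010(✓)  01100(✓)  01111  10011(✓)  10100(✓)  10101(✓)  11010(✓)  11011(✓)
size-2^1 implicants → -0011  -0100(✓)  -0101(✓)  -1010  0-100  0010-(✓)  1-011  1010-(✓)  1101-
size-2^2 implicants → -010-
Unchecked terms (primes): -0011, -010-, -1010, 0-100, 01111, 1-011, 1101-
Minterm coverage:
  m3 ⊆ -0011 [E]
  m4 ⊆ -010-,0-100
  m15 ⊆ 01111 [E]
  m20 ⊆ -010- [E]
  m21 ⊆ -010- [E]
  m26 ⊆ -1010,1101-
  m27 ⊆ 1-011,1101-
E = {-0011, -010-, 01111}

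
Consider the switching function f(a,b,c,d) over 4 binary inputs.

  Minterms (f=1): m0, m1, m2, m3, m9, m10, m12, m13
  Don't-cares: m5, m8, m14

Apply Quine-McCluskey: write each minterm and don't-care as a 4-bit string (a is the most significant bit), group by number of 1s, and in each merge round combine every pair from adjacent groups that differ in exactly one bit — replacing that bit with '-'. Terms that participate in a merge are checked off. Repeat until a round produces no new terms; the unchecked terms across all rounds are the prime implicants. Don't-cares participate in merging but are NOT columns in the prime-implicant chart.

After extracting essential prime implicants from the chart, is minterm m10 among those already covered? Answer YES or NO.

[col 0] 0000*, 0001*, 0010*, 0011*, 0101*, 1000*, 1001*, 1010*, 1100*, 1101*, 1110*
[col 1] -000*, -001*, -010*, -101*, 0-01*, 00-0*, 00-1*, 000-*, 001-*, 1-00*, 1-01*, 1-10*, 10-0*, 100-*, 11-0*, 110-*
[col 2] --01, -0-0, -00-, 00--, 1--0, 1-0-
Prime implicants: --01, -0-0, -00-, 00--, 1--0, 1-0-
PI chart (minterm → PIs covering it):
  0 | -0-0,-00-,00--
  1 | --01,-00-,00--
  2 | -0-0,00--
  3 | 00--  (sole → essential)
  9 | --01,-00-,1-0-
  10 | -0-0,1--0
  12 | 1--0,1-0-
  13 | --01,1-0-
Essential prime implicants: 00--

NO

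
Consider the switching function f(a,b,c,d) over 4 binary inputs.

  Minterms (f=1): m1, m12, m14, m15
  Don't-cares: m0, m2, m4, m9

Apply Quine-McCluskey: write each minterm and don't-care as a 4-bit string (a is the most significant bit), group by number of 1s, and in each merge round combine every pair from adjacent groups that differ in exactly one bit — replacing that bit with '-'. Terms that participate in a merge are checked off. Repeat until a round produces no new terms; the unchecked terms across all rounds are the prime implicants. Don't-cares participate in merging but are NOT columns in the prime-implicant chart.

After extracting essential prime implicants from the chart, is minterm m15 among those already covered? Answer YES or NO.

Round 0: 0000✓ 0001✓ 0010✓ 0100✓ 1001✓ 1100✓ 1110✓ 1111✓
Round 1: -001 -100 0-00 00-0 000- 11-0 111-
PIs = {-001, -100, 0-00, 00-0, 000-, 11-0, 111-}
Coverage chart:
  m1: -001,000-
  m12: -100,11-0
  m14: 11-0,111-
  m15: 111- ←essential
Essential: 111-

YES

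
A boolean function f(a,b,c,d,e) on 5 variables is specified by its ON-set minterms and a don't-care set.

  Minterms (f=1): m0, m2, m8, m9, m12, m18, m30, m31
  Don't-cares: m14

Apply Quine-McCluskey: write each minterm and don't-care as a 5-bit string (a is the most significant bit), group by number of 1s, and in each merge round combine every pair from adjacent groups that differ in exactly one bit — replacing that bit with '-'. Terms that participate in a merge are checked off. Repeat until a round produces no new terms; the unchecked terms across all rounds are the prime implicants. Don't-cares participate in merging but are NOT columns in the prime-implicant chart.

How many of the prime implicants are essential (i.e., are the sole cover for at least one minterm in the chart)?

3

size-2^0 implicants → 00000(✓)  00010(✓)  01000(✓)  01001(✓)  01100(✓)  01110(✓)  10010(✓)  11110(✓)  11111(✓)
size-2^1 implicants → -0010  -1110  0-000  000-0  01-00  0100-  011-0  1111-
Unchecked terms (primes): -0010, -1110, 0-000, 000-0, 01-00, 0100-, 011-0, 1111-
Minterm coverage:
  m0 ⊆ 0-000,000-0
  m2 ⊆ -0010,000-0
  m8 ⊆ 0-000,01-00,0100-
  m9 ⊆ 0100- [E]
  m12 ⊆ 01-00,011-0
  m18 ⊆ -0010 [E]
  m30 ⊆ -1110,1111-
  m31 ⊆ 1111- [E]
E = {-0010, 0100-, 1111-}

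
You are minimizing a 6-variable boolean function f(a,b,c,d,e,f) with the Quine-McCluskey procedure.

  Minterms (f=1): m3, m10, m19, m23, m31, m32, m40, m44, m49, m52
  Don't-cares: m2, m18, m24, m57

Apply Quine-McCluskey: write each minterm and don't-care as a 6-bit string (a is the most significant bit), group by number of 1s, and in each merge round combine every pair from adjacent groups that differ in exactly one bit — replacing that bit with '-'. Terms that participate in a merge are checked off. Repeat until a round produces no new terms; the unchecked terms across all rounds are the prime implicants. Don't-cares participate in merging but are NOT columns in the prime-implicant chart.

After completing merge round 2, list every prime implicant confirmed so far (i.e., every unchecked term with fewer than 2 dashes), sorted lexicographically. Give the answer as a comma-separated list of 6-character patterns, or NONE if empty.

Round 0: 000010✓ 000011✓ 001010✓ 010010✓ 010011✓ 010111✓ 011000 011111✓ 100000✓ 101000✓ 101100✓ 110001✓ 110100 111001✓
Round 1: 0-0010✓ 0-0011✓ 00-010 00001-✓ 01-111 010-11 01001-✓ 10-000 101-00 11-001
Round 2: 0-001-
PIs = {0-001-, 00-010, 01-111, 010-11, 011000, 10-000, 101-00, 11-001, 110100}

00-010, 01-111, 010-11, 011000, 10-000, 101-00, 11-001, 110100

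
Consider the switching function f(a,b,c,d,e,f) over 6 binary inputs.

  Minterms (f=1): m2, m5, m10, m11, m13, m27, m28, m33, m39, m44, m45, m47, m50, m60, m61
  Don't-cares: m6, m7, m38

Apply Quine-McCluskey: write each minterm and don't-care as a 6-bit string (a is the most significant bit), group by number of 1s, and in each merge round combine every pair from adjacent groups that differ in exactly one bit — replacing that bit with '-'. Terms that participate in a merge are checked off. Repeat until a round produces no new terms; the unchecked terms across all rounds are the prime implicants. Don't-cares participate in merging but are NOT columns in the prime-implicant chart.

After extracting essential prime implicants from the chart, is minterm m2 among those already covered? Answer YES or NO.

[col 0] 000010*, 000101*, 000110*, 000111*, 001010*, 001011*, 001101*, 011011*, 011100*, 100001, 100110*, 100111*, 101100*, 101101*, 101111*, 110010, 111100*, 111101*
[col 1] -00110*, -00111*, -01101, -11100, 0-1011, 00-010, 00-101, 000-10, 0001-1, 00011-*, 00101-, 1-1100*, 1-1101*, 10-111, 10011-*, 1011-1, 10110-*, 11110-*
[col 2] -0011-, 1-110-
Prime implicants: -0011-, -01101, -11100, 0-1011, 00-010, 00-101, 000-10, 0001-1, 00101-, 1-110-, 10-111, 100001, 1011-1, 110010
PI chart (minterm → PIs covering it):
  2 | 00-010,000-10
  5 | 00-101,0001-1
  10 | 00-010,00101-
  11 | 0-1011,00101-
  13 | -01101,00-101
  27 | 0-1011  (sole → essential)
  28 | -11100  (sole → essential)
  33 | 100001  (sole → essential)
  39 | -0011-,10-111
  44 | 1-110-  (sole → essential)
  45 | -01101,1-110-,1011-1
  47 | 10-111,1011-1
  50 | 110010  (sole → essential)
  60 | -11100,1-110-
  61 | 1-110-  (sole → essential)
Essential prime implicants: -11100, 0-1011, 1-110-, 100001, 110010

NO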